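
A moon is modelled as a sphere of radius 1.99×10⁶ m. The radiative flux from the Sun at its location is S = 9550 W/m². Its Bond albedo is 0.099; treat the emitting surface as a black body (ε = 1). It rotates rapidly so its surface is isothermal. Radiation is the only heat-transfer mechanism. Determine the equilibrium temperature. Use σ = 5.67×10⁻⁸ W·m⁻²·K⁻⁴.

At equilibrium, absorbed power = emitted power.
Absorbing cross-section = πr² = 1.244×10¹³ m²; emitting surface = 4πr² = 4.976×10¹³ m² (ratio 4).
(1−a)S·A_cross = εσ·A_surf·T⁴  ⇒  T⁴ = (1−a)S/(4σ).
T⁴ = 0.901·9550/(4·5.67×10⁻⁸) = 3.794×10¹⁰ K⁴.
T = (3.794×10¹⁰)^(1/4).

T ≈ 441 K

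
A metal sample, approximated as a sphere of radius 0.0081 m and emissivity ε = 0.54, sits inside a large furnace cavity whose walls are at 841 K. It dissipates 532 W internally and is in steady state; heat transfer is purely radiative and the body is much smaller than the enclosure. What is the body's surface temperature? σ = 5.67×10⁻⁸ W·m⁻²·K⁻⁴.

T ≈ 2160 K

For a small grey body in a large enclosure, net radiated power = εσA(T⁴ − T_w⁴).
Steady state: P = εσA(T⁴ − T_w⁴) with A = 4πr² = 8.245×10⁻⁴ m².
T⁴ = P/(εσA) + T_w⁴ = 532/(0.54·5.67×10⁻⁸·8.245×10⁻⁴) + (841)⁴
    = 2.107×10¹³ + 5.002×10¹¹ = 2.157×10¹³ K⁴.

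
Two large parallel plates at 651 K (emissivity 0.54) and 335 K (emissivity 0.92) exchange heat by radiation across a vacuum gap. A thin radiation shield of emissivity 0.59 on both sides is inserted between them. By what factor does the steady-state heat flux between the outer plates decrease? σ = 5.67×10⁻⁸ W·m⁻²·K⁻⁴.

factor ≈ 2.23

Without shield: q₀ = σΔ(T⁴)/(1/ε₁+1/ε₂−1) with denominator 1.939.
With shield the two gaps are in series; the resistances add: (1/ε₁+1/ε_s−1)+(1/ε_s+1/ε₂−1) = 2.547+1.782 = 4.329.
Heat-flux ratio q₀/q = 4.329/1.939.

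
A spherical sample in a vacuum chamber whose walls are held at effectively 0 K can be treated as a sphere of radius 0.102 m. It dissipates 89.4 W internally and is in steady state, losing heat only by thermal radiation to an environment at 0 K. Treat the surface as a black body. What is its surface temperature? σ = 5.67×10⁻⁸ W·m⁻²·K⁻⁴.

Steady state: internal power = radiated power, P = εσA T⁴.
Radiating area A = 4πr² = 0.1307 m².
T⁴ = P/(εσA) = 89.4/(1.0·5.67×10⁻⁸·0.1307) = 1.206×10¹⁰ K⁴.
T = (1.206×10¹⁰)^(1/4).

T ≈ 331 K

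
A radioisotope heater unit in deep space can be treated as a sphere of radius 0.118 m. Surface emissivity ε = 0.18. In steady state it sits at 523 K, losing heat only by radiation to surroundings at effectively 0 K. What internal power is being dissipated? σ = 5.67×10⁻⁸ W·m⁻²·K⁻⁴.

Steady state: P = εσA T⁴.
A = 4πr² = 0.1750 m²; T⁴ = (523)⁴ = 7.482×10¹⁰ K⁴.
P = 0.18 × 5.67×10⁻⁸ × 0.1750 × 7.482×10¹⁰.

P ≈ 134 W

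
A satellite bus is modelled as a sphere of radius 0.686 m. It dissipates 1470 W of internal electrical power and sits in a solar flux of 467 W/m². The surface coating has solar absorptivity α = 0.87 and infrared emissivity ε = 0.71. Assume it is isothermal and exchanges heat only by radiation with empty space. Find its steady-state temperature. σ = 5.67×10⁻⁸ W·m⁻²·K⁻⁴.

At steady state, absorbed solar power + internal power = radiated power.
Absorbed: α·S·A_cross = 0.87·467·1.478 = 600.7 W (cross-section πr²).
Total input = 600.7 + 1470 = 2071 W.
Radiated: εσ·A_surf·T⁴ with A_surf = 4πr² = 5.914 m².
T⁴ = 2071/(0.71·5.67×10⁻⁸·5.914) = 8.698×10⁹ K⁴.

T ≈ 305 K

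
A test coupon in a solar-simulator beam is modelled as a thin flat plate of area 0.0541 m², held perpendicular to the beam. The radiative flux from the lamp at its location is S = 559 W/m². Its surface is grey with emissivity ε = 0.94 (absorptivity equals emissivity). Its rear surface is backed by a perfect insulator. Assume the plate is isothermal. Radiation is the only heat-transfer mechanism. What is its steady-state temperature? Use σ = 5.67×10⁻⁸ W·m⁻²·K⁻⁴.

T ≈ 315 K

At equilibrium, absorbed power = emitted power.
Absorbing cross-section = A = 0.05410 m²; emitting surface = A = 0.05410 m² (ratio 1).
εS·A_cross = εσ·A_surf·T⁴  ⇒  T⁴ = S/(1σ)   (ε cancels).
T⁴ = 559/(1·5.67×10⁻⁸) = 9.859×10⁹ K⁴.
T = (9.859×10⁹)^(1/4).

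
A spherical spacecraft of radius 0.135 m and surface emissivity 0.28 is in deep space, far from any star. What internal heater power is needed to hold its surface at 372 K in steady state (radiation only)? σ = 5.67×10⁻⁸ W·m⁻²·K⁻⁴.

P ≈ 69.6 W

P = εσ·4πr²·T⁴.
4πr² = 0.2290 m²; T⁴ = 1.915×10¹⁰ K⁴.
P = 0.28·5.67×10⁻⁸·0.2290·1.915×10¹⁰.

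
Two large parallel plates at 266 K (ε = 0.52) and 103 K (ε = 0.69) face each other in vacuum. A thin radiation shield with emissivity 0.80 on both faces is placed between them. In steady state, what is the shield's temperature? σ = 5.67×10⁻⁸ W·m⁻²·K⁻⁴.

T_s ≈ 218 K

In steady state the net flux on the hot side equals that on the cold side.
σ(T₁⁴−T_s⁴)/D₁ = σ(T_s⁴−T₂⁴)/D₂, with D₁ = 1/ε₁+1/ε_s−1 = 2.173, D₂ = 1/ε_s+1/ε₂−1 = 1.699.
Solve for T_s⁴: T_s⁴ = (D₂·T₁⁴ + D₁·T₂⁴)/(D₁+D₂) = 2.260×10⁹ K⁴.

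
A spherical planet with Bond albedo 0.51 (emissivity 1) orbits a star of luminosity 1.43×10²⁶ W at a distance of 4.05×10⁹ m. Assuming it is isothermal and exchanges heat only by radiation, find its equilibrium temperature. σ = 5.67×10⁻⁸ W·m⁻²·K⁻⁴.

T ≈ 1110 K

First find the stellar flux at distance d: S = L/(4πd²) = 1.43×10²⁶/(4π·(4.05×10⁹)²) = 6.938×10⁵ W/m².
For an isothermal sphere, absorbed (1−a)S·πr² = emitted σ·4πr²·T⁴, so T⁴ = (1−a)S/(4σ).
T⁴ = 0.490·6.938×10⁵/(4·5.67×10⁻⁸) = 1.499×10¹² K⁴.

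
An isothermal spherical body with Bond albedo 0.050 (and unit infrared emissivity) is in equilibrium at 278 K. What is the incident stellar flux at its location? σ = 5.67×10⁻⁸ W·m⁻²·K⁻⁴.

(1−a)S·πr² = σ·4πr²·T⁴ ⇒ S = 4σT⁴/(1−a).
S = 4·5.67×10⁻⁸·5.973×10⁹/0.950.

S ≈ 1430 W/m²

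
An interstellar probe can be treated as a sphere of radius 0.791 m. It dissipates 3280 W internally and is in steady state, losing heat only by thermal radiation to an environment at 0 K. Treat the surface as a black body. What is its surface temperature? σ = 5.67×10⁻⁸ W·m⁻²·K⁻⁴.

Steady state: internal power = radiated power, P = εσA T⁴.
Radiating area A = 4πr² = 7.863 m².
T⁴ = P/(εσA) = 3280/(1.0·5.67×10⁻⁸·7.863) = 7.357×10⁹ K⁴.
T = (7.357×10⁹)^(1/4).

T ≈ 293 K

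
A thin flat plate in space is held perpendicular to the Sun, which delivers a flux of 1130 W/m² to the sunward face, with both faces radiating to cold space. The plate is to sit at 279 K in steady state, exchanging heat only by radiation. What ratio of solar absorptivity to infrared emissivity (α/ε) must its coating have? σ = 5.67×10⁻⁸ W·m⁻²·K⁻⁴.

Balance: αS·A = εσ·2A·T⁴ ⇒ α/ε = 2σT⁴/S.
α/ε = 2·5.67×10⁻⁸·(279)⁴/1130 = 2·5.67×10⁻⁸·6.059×10⁹/1130.

α/ε ≈ 0.608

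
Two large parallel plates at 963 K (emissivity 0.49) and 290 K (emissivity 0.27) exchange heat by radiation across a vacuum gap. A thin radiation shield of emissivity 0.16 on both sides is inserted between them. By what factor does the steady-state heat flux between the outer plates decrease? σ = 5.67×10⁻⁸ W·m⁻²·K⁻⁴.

factor ≈ 3.42

Without shield: q₀ = σΔ(T⁴)/(1/ε₁+1/ε₂−1) with denominator 4.745.
With shield the two gaps are in series; the resistances add: (1/ε₁+1/ε_s−1)+(1/ε_s+1/ε₂−1) = 7.291+8.954 = 16.24.
Heat-flux ratio q₀/q = 16.24/4.745.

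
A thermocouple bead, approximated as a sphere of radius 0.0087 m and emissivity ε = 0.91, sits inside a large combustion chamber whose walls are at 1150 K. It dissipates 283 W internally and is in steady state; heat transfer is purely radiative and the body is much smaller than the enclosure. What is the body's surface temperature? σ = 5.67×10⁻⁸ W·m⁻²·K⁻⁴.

For a small grey body in a large enclosure, net radiated power = εσA(T⁴ − T_w⁴).
Steady state: P = εσA(T⁴ − T_w⁴) with A = 4πr² = 9.511×10⁻⁴ m².
T⁴ = P/(εσA) + T_w⁴ = 283/(0.91·5.67×10⁻⁸·9.511×10⁻⁴) + (1150)⁴
    = 5.767×10¹² + 1.749×10¹² = 7.516×10¹² K⁴.

T ≈ 1660 K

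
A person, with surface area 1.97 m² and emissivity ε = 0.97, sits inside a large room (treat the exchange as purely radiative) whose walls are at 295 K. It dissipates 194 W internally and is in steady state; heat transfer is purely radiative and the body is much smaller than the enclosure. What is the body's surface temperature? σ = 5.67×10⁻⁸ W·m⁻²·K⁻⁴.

T ≈ 311 K

For a small grey body in a large enclosure, net radiated power = εσA(T⁴ − T_w⁴).
Steady state: P = εσA(T⁴ − T_w⁴) with A = 1.97 m².
T⁴ = P/(εσA) + T_w⁴ = 194/(0.97·5.67×10⁻⁸·1.970) + (295)⁴
    = 1.791×10⁹ + 7.573×10⁹ = 9.364×10⁹ K⁴.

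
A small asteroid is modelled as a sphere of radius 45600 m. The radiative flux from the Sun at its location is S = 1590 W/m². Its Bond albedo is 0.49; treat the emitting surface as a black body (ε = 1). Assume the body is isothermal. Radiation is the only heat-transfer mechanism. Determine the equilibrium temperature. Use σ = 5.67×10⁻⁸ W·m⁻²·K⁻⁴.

T ≈ 245 K

At equilibrium, absorbed power = emitted power.
Absorbing cross-section = πr² = 6.533×10⁹ m²; emitting surface = 4πr² = 2.613×10¹⁰ m² (ratio 4).
(1−a)S·A_cross = εσ·A_surf·T⁴  ⇒  T⁴ = (1−a)S/(4σ).
T⁴ = 0.510·1590/(4·5.67×10⁻⁸) = 3.575×10⁹ K⁴.
T = (3.575×10⁹)^(1/4).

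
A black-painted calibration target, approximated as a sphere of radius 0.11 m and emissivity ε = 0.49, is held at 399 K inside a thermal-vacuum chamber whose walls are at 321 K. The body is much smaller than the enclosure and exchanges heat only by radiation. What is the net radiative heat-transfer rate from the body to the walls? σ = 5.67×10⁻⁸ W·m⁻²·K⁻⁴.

P_net ≈ 62.2 W

For a small grey body in a large enclosure: P_net = εσA(T_body⁴ − T_wall⁴).
A = 4πr² = 0.1521 m²; T_body⁴ − T_wall⁴ = 2.534×10¹⁰ − 1.062×10¹⁰ = 1.473×10¹⁰ K⁴.
|P_net| = 0.49·5.67×10⁻⁸·0.1521·1.473×10¹⁰.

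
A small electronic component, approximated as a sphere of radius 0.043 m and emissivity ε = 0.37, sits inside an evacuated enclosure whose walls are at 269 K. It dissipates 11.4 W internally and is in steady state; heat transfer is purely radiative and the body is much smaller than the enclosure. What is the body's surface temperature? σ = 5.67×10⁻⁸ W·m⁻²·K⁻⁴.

For a small grey body in a large enclosure, net radiated power = εσA(T⁴ − T_w⁴).
Steady state: P = εσA(T⁴ − T_w⁴) with A = 4πr² = 0.02324 m².
T⁴ = P/(εσA) + T_w⁴ = 11.4/(0.37·5.67×10⁻⁸·0.02324) + (269)⁴
    = 2.339×10¹⁰ + 5.236×10⁹ = 2.862×10¹⁰ K⁴.

T ≈ 411 K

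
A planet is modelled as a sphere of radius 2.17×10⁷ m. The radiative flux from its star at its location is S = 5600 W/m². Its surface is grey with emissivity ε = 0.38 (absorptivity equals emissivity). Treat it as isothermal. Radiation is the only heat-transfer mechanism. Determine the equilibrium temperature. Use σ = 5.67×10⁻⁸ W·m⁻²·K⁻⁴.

T ≈ 396 K

At equilibrium, absorbed power = emitted power.
Absorbing cross-section = πr² = 1.479×10¹⁵ m²; emitting surface = 4πr² = 5.917×10¹⁵ m² (ratio 4).
εS·A_cross = εσ·A_surf·T⁴  ⇒  T⁴ = S/(4σ)   (ε cancels).
T⁴ = 5600/(4·5.67×10⁻⁸) = 2.469×10¹⁰ K⁴.
T = (2.469×10¹⁰)^(1/4).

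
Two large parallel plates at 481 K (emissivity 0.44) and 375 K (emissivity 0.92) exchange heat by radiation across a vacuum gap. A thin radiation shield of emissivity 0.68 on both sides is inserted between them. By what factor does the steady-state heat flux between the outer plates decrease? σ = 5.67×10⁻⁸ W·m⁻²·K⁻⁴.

factor ≈ 1.82

Without shield: q₀ = σΔ(T⁴)/(1/ε₁+1/ε₂−1) with denominator 2.360.
With shield the two gaps are in series; the resistances add: (1/ε₁+1/ε_s−1)+(1/ε_s+1/ε₂−1) = 2.743+1.558 = 4.301.
Heat-flux ratio q₀/q = 4.301/2.360.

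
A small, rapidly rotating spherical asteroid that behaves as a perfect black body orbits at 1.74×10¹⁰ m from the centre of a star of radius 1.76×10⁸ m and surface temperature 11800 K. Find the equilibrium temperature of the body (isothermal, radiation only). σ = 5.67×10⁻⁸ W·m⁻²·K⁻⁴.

The star's surface emits σT_*⁴; at distance d the flux is S = σT_*⁴(R_*/d)².
S = 5.67×10⁻⁸·(11800)⁴·(1.76×10⁸/1.74×10¹⁰)² = 1.125×10⁵ W/m².
For an isothermal sphere T⁴ = (1−a)S/(4σ) = 4.959×10¹¹ K⁴.

T ≈ 839 K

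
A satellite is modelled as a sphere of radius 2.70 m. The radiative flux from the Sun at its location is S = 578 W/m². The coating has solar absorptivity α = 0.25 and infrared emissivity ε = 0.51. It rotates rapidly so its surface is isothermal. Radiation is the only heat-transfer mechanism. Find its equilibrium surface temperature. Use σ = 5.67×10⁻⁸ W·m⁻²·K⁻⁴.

T ≈ 188 K

At equilibrium, absorbed power = emitted power.
Absorbing cross-section = πr² = 22.90 m²; emitting surface = 4πr² = 91.61 m² (ratio 4).
αS·A_cross = εσ·A_surf·T⁴  ⇒  T⁴ = αS/(ε·4σ).
T⁴ = 0.250·578/(0.51·4·5.67×10⁻⁸) = 1.249×10⁹ K⁴.
T = (1.249×10⁹)^(1/4).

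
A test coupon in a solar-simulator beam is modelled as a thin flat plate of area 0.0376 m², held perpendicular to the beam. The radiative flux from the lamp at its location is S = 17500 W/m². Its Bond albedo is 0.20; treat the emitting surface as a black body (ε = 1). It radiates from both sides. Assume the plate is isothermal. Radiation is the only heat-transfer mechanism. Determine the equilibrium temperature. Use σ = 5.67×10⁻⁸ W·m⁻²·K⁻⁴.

At equilibrium, absorbed power = emitted power.
Absorbing cross-section = A = 0.03760 m²; emitting surface = 2A = 0.07520 m² (ratio 2).
(1−a)S·A_cross = εσ·A_surf·T⁴  ⇒  T⁴ = (1−a)S/(2σ).
T⁴ = 0.800·17500/(2·5.67×10⁻⁸) = 1.235×10¹¹ K⁴.
T = (1.235×10¹¹)^(1/4).

T ≈ 593 K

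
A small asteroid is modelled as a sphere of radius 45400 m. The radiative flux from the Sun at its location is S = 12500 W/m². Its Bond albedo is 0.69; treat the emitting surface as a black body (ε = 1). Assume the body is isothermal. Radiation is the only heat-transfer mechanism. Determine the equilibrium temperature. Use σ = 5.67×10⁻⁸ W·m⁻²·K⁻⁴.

T ≈ 362 K

At equilibrium, absorbed power = emitted power.
Absorbing cross-section = πr² = 6.475×10⁹ m²; emitting surface = 4πr² = 2.590×10¹⁰ m² (ratio 4).
(1−a)S·A_cross = εσ·A_surf·T⁴  ⇒  T⁴ = (1−a)S/(4σ).
T⁴ = 0.310·12500/(4·5.67×10⁻⁸) = 1.709×10¹⁰ K⁴.
T = (1.709×10¹⁰)^(1/4).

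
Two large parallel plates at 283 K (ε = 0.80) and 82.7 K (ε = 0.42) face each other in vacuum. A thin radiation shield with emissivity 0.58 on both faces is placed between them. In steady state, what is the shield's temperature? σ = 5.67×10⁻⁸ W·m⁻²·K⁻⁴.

In steady state the net flux on the hot side equals that on the cold side.
σ(T₁⁴−T_s⁴)/D₁ = σ(T_s⁴−T₂⁴)/D₂, with D₁ = 1/ε₁+1/ε_s−1 = 1.974, D₂ = 1/ε_s+1/ε₂−1 = 3.105.
Solve for T_s⁴: T_s⁴ = (D₂·T₁⁴ + D₁·T₂⁴)/(D₁+D₂) = 3.939×10⁹ K⁴.

T_s ≈ 251 K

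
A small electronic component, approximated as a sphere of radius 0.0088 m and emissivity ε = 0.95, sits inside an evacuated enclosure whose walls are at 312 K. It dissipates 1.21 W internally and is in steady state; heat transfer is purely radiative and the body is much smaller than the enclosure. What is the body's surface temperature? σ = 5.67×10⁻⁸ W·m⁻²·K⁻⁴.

T ≈ 425 K

For a small grey body in a large enclosure, net radiated power = εσA(T⁴ − T_w⁴).
Steady state: P = εσA(T⁴ − T_w⁴) with A = 4πr² = 9.731×10⁻⁴ m².
T⁴ = P/(εσA) + T_w⁴ = 1.21/(0.95·5.67×10⁻⁸·9.731×10⁻⁴) + (312)⁴
    = 2.308×10¹⁰ + 9.476×10⁹ = 3.256×10¹⁰ K⁴.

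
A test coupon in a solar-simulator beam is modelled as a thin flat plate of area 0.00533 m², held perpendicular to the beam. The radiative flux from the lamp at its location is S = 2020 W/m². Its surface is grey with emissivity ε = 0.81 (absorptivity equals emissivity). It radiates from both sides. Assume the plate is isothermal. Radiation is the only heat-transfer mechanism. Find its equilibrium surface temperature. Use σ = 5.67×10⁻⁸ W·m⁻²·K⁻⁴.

At equilibrium, absorbed power = emitted power.
Absorbing cross-section = A = 0.005330 m²; emitting surface = 2A = 0.01066 m² (ratio 2).
εS·A_cross = εσ·A_surf·T⁴  ⇒  T⁴ = S/(2σ)   (ε cancels).
T⁴ = 2020/(2·5.67×10⁻⁸) = 1.781×10¹⁰ K⁴.
T = (1.781×10¹⁰)^(1/4).

T ≈ 365 K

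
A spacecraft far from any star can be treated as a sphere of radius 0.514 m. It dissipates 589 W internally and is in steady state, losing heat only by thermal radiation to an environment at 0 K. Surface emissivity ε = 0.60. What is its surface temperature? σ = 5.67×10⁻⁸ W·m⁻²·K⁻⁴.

Steady state: internal power = radiated power, P = εσA T⁴.
Radiating area A = 4πr² = 3.320 m².
T⁴ = P/(εσA) = 589/(0.60·5.67×10⁻⁸·3.320) = 5.215×10⁹ K⁴.
T = (5.215×10⁹)^(1/4).

T ≈ 269 K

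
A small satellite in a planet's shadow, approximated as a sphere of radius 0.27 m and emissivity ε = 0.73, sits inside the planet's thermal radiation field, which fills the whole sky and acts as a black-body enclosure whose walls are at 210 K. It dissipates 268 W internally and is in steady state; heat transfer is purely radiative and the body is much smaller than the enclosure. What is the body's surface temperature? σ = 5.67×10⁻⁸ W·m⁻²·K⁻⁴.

T ≈ 308 K

For a small grey body in a large enclosure, net radiated power = εσA(T⁴ − T_w⁴).
Steady state: P = εσA(T⁴ − T_w⁴) with A = 4πr² = 0.9161 m².
T⁴ = P/(εσA) + T_w⁴ = 268/(0.73·5.67×10⁻⁸·0.9161) + (210)⁴
    = 7.068×10⁹ + 1.945×10⁹ = 9.013×10⁹ K⁴.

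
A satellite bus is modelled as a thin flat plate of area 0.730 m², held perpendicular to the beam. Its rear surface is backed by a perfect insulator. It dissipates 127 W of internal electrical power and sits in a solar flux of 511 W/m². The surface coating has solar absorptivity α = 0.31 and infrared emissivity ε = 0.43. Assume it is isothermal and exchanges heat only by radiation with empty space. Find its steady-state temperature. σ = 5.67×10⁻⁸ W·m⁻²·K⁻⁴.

At steady state, absorbed solar power + internal power = radiated power.
Absorbed: α·S·A_cross = 0.31·511·0.7300 = 115.6 W (cross-section A).
Total input = 115.6 + 127 = 242.6 W.
Radiated: εσ·A_surf·T⁴ with A_surf = A = 0.7300 m².
T⁴ = 242.6/(0.43·5.67×10⁻⁸·0.7300) = 1.363×10¹⁰ K⁴.

T ≈ 342 K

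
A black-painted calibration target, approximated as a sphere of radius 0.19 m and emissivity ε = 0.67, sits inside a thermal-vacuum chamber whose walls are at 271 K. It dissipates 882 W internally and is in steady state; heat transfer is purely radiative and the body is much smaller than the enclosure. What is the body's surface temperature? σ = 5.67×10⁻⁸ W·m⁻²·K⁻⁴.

For a small grey body in a large enclosure, net radiated power = εσA(T⁴ − T_w⁴).
Steady state: P = εσA(T⁴ − T_w⁴) with A = 4πr² = 0.4536 m².
T⁴ = P/(εσA) + T_w⁴ = 882/(0.67·5.67×10⁻⁸·0.4536) + (271)⁴
    = 5.118×10¹⁰ + 5.394×10⁹ = 5.657×10¹⁰ K⁴.

T ≈ 488 K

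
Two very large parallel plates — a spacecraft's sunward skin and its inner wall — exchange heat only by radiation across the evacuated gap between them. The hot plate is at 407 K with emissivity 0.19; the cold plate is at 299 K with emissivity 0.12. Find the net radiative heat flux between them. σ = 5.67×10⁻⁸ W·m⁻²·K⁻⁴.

For two infinite grey parallel plates, q = σ(T₁⁴ − T₂⁴)/(1/ε₁ + 1/ε₂ − 1).
T₁⁴ − T₂⁴ = 2.744×10¹⁰ − 7.993×10⁹ = 1.945×10¹⁰ K⁴.
1/ε₁ + 1/ε₂ − 1 = 5.263 + 8.333 − 1 = 12.60.
q = 5.67×10⁻⁸ × 1.945×10¹⁰ / 12.60.

q ≈ 87.5 W/m²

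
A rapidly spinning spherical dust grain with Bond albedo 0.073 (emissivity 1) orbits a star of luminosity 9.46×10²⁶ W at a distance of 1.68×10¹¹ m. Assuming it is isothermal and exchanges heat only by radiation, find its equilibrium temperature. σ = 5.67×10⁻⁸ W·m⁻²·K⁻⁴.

First find the stellar flux at distance d: S = L/(4πd²) = 9.46×10²⁶/(4π·(1.68×10¹¹)²) = 2667 W/m².
For an isothermal sphere, absorbed (1−a)S·πr² = emitted σ·4πr²·T⁴, so T⁴ = (1−a)S/(4σ).
T⁴ = 0.927·2667/(4·5.67×10⁻⁸) = 1.090×10¹⁰ K⁴.

T ≈ 323 K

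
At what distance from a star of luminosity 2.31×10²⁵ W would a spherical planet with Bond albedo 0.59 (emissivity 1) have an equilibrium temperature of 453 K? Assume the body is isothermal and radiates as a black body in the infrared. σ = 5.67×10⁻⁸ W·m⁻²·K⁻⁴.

d ≈ 8.88×10⁹ m

For an isothermal black-emitting sphere, (1−a)S·πr² = σ·4πr²·T⁴ ⇒ S = 4σT⁴/(1−a).
S = 4·5.67×10⁻⁸·(453)⁴/0.410 = 23290 W/m².
Flux falls as S = L/(4πd²), so d = √(L/(4πS)) = √(2.31×10²⁵/(4π·23290)).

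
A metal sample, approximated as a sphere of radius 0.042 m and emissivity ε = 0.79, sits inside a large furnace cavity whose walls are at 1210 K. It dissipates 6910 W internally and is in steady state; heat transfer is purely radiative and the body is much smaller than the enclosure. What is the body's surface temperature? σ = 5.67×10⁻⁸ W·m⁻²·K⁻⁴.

For a small grey body in a large enclosure, net radiated power = εσA(T⁴ − T_w⁴).
Steady state: P = εσA(T⁴ − T_w⁴) with A = 4πr² = 0.02217 m².
T⁴ = P/(εσA) + T_w⁴ = 6910/(0.79·5.67×10⁻⁸·0.02217) + (1210)⁴
    = 6.959×10¹² + 2.144×10¹² = 9.103×10¹² K⁴.

T ≈ 1740 K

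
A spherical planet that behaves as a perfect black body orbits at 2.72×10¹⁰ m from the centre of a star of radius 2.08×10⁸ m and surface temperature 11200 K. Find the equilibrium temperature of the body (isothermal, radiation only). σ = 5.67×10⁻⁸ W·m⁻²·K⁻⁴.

T ≈ 693 K

The star's surface emits σT_*⁴; at distance d the flux is S = σT_*⁴(R_*/d)².
S = 5.67×10⁻⁸·(11200)⁴·(2.08×10⁸/2.72×10¹⁰)² = 52170 W/m².
For an isothermal sphere T⁴ = (1−a)S/(4σ) = 2.300×10¹¹ K⁴.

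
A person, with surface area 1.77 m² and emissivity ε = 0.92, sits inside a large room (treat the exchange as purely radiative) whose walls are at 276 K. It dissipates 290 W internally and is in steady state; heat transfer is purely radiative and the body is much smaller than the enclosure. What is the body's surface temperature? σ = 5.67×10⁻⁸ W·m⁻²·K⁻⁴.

T ≈ 308 K

For a small grey body in a large enclosure, net radiated power = εσA(T⁴ − T_w⁴).
Steady state: P = εσA(T⁴ − T_w⁴) with A = 1.77 m².
T⁴ = P/(εσA) + T_w⁴ = 290/(0.92·5.67×10⁻⁸·1.770) + (276)⁴
    = 3.141×10⁹ + 5.803×10⁹ = 8.944×10⁹ K⁴.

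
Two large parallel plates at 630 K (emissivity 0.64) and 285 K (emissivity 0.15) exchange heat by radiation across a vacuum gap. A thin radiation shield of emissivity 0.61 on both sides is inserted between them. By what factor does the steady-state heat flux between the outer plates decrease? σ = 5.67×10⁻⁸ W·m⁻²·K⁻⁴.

Without shield: q₀ = σΔ(T⁴)/(1/ε₁+1/ε₂−1) with denominator 7.229.
With shield the two gaps are in series; the resistances add: (1/ε₁+1/ε_s−1)+(1/ε_s+1/ε₂−1) = 2.202+7.306 = 9.508.
Heat-flux ratio q₀/q = 9.508/7.229.

factor ≈ 1.32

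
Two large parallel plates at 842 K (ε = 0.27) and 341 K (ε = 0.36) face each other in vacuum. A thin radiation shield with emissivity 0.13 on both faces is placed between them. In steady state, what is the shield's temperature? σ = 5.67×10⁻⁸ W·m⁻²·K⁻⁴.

In steady state the net flux on the hot side equals that on the cold side.
σ(T₁⁴−T_s⁴)/D₁ = σ(T_s⁴−T₂⁴)/D₂, with D₁ = 1/ε₁+1/ε_s−1 = 10.40, D₂ = 1/ε_s+1/ε₂−1 = 9.470.
Solve for T_s⁴: T_s⁴ = (D₂·T₁⁴ + D₁·T₂⁴)/(D₁+D₂) = 2.467×10¹¹ K⁴.

T_s ≈ 705 K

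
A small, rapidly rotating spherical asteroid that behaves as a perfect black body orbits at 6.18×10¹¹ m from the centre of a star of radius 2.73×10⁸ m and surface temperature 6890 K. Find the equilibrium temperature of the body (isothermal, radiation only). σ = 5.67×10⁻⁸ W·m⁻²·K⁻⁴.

The star's surface emits σT_*⁴; at distance d the flux is S = σT_*⁴(R_*/d)².
S = 5.67×10⁻⁸·(6890)⁴·(2.73×10⁸/6.18×10¹¹)² = 24.93 W/m².
For an isothermal sphere T⁴ = (1−a)S/(4σ) = 1.099×10⁸ K⁴.

T ≈ 102 K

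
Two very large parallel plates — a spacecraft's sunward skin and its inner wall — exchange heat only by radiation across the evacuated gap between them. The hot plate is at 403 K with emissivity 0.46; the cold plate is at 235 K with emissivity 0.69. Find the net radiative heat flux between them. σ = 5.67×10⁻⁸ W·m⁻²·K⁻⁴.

q ≈ 504 W/m²

For two infinite grey parallel plates, q = σ(T₁⁴ − T₂⁴)/(1/ε₁ + 1/ε₂ − 1).
T₁⁴ − T₂⁴ = 2.638×10¹⁰ − 3.050×10⁹ = 2.333×10¹⁰ K⁴.
1/ε₁ + 1/ε₂ − 1 = 2.174 + 1.449 − 1 = 2.623.
q = 5.67×10⁻⁸ × 2.333×10¹⁰ / 2.623.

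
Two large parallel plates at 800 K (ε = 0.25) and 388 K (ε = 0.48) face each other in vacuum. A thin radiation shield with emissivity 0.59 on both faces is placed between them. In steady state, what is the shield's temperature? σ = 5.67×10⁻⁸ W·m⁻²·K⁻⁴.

T_s ≈ 639 K

In steady state the net flux on the hot side equals that on the cold side.
σ(T₁⁴−T_s⁴)/D₁ = σ(T_s⁴−T₂⁴)/D₂, with D₁ = 1/ε₁+1/ε_s−1 = 4.695, D₂ = 1/ε_s+1/ε₂−1 = 2.778.
Solve for T_s⁴: T_s⁴ = (D₂·T₁⁴ + D₁·T₂⁴)/(D₁+D₂) = 1.665×10¹¹ K⁴.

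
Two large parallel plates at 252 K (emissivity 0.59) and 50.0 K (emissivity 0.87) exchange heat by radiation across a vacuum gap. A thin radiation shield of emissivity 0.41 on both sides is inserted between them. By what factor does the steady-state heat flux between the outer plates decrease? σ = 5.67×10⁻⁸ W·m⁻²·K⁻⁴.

factor ≈ 3.10

Without shield: q₀ = σΔ(T⁴)/(1/ε₁+1/ε₂−1) with denominator 1.844.
With shield the two gaps are in series; the resistances add: (1/ε₁+1/ε_s−1)+(1/ε_s+1/ε₂−1) = 3.134+2.588 = 5.722.
Heat-flux ratio q₀/q = 5.722/1.844.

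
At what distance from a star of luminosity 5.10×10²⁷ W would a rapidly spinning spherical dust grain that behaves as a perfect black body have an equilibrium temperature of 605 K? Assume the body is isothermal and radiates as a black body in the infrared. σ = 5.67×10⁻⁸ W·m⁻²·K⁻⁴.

d ≈ 1.16×10¹¹ m

For an isothermal black-emitting sphere, (1−a)S·πr² = σ·4πr²·T⁴ ⇒ S = 4σT⁴/(1−a).
S = 4·5.67×10⁻⁸·(605)⁴/1.00 = 30390 W/m².
Flux falls as S = L/(4πd²), so d = √(L/(4πS)) = √(5.10×10²⁷/(4π·30390)).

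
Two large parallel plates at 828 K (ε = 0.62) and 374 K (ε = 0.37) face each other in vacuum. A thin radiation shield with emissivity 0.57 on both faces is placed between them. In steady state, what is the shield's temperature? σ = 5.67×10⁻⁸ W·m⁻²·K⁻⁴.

T_s ≈ 732 K

In steady state the net flux on the hot side equals that on the cold side.
σ(T₁⁴−T_s⁴)/D₁ = σ(T_s⁴−T₂⁴)/D₂, with D₁ = 1/ε₁+1/ε_s−1 = 2.367, D₂ = 1/ε_s+1/ε₂−1 = 3.457.
Solve for T_s⁴: T_s⁴ = (D₂·T₁⁴ + D₁·T₂⁴)/(D₁+D₂) = 2.869×10¹¹ K⁴.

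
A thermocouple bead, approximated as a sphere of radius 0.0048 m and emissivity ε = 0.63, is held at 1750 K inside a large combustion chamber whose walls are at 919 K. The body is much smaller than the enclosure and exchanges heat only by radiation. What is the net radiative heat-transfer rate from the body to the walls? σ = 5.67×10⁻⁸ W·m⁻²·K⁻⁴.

For a small grey body in a large enclosure: P_net = εσA(T_body⁴ − T_wall⁴).
A = 4πr² = 2.895×10⁻⁴ m²; T_body⁴ − T_wall⁴ = 9.379×10¹² − 7.133×10¹¹ = 8.666×10¹² K⁴.
|P_net| = 0.63·5.67×10⁻⁸·2.895×10⁻⁴·8.666×10¹².

P_net ≈ 89.6 W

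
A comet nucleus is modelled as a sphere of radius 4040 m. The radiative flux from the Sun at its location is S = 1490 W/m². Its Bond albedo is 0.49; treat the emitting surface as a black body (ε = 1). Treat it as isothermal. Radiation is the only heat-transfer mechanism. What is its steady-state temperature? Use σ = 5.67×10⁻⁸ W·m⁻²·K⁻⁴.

At equilibrium, absorbed power = emitted power.
Absorbing cross-section = πr² = 5.128×10⁷ m²; emitting surface = 4πr² = 2.051×10⁸ m² (ratio 4).
(1−a)S·A_cross = εσ·A_surf·T⁴  ⇒  T⁴ = (1−a)S/(4σ).
T⁴ = 0.510·1490/(4·5.67×10⁻⁸) = 3.351×10⁹ K⁴.
T = (3.351×10⁹)^(1/4).

T ≈ 241 K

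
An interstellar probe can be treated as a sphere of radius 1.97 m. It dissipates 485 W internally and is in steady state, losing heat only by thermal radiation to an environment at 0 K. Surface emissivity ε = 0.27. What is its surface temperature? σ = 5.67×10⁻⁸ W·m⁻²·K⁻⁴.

Steady state: internal power = radiated power, P = εσA T⁴.
Radiating area A = 4πr² = 48.77 m².
T⁴ = P/(εσA) = 485/(0.27·5.67×10⁻⁸·48.77) = 6.496×10⁸ K⁴.
T = (6.496×10⁸)^(1/4).

T ≈ 160 K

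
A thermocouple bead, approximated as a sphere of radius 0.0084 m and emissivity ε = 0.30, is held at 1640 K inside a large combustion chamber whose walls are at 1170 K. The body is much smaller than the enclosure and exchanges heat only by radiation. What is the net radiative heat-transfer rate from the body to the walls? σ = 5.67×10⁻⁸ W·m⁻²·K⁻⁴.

For a small grey body in a large enclosure: P_net = εσA(T_body⁴ − T_wall⁴).
A = 4πr² = 8.867×10⁻⁴ m²; T_body⁴ − T_wall⁴ = 7.234×10¹² − 1.874×10¹² = 5.360×10¹² K⁴.
|P_net| = 0.30·5.67×10⁻⁸·8.867×10⁻⁴·5.360×10¹².

P_net ≈ 80.8 W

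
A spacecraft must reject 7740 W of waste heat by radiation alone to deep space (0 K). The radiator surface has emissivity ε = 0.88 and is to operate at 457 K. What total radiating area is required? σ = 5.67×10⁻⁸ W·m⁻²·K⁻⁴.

P = εσA T⁴ ⇒ A = P/(εσT⁴).
T⁴ = 4.362×10¹⁰ K⁴.
A = 7740/(0.88 × 5.67×10⁻⁸ × 4.362×10¹⁰).

A ≈ 3.56 m²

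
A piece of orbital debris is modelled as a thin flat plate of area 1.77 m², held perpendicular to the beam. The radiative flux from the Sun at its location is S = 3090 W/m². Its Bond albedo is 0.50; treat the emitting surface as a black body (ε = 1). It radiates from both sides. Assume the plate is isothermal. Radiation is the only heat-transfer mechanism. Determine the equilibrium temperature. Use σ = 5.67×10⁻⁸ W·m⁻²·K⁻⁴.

T ≈ 342 K

At equilibrium, absorbed power = emitted power.
Absorbing cross-section = A = 1.770 m²; emitting surface = 2A = 3.540 m² (ratio 2).
(1−a)S·A_cross = εσ·A_surf·T⁴  ⇒  T⁴ = (1−a)S/(2σ).
T⁴ = 0.500·3090/(2·5.67×10⁻⁸) = 1.362×10¹⁰ K⁴.
T = (1.362×10¹⁰)^(1/4).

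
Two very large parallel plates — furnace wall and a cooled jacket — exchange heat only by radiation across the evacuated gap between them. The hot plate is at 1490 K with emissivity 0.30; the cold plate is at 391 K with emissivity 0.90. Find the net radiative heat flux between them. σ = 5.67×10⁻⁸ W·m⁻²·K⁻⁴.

For two infinite grey parallel plates, q = σ(T₁⁴ − T₂⁴)/(1/ε₁ + 1/ε₂ − 1).
T₁⁴ − T₂⁴ = 4.929×10¹² − 2.337×10¹⁰ = 4.905×10¹² K⁴.
1/ε₁ + 1/ε₂ − 1 = 3.333 + 1.111 − 1 = 3.444.
q = 5.67×10⁻⁸ × 4.905×10¹² / 3.444.

q ≈ 80800 W/m²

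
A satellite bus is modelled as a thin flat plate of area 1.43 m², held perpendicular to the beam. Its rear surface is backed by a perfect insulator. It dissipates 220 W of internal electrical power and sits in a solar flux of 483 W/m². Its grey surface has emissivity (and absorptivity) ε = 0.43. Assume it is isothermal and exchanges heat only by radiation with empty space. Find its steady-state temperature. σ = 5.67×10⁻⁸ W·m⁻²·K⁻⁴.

At steady state, absorbed solar power + internal power = radiated power.
Absorbed: α·S·A_cross = 0.43·483·1.430 = 297.0 W (cross-section A).
Total input = 297.0 + 220 = 517.0 W.
Radiated: εσ·A_surf·T⁴ with A_surf = A = 1.430 m².
T⁴ = 517.0/(0.43·5.67×10⁻⁸·1.430) = 1.483×10¹⁰ K⁴.

T ≈ 349 K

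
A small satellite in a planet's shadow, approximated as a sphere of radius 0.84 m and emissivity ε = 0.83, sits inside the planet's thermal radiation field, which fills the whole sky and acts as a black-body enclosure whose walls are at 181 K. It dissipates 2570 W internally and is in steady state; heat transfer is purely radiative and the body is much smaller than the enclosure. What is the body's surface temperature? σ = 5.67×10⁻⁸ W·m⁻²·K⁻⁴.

T ≈ 292 K

For a small grey body in a large enclosure, net radiated power = εσA(T⁴ − T_w⁴).
Steady state: P = εσA(T⁴ − T_w⁴) with A = 4πr² = 8.867 m².
T⁴ = P/(εσA) + T_w⁴ = 2570/(0.83·5.67×10⁻⁸·8.867) + (181)⁴
    = 6.159×10⁹ + 1.073×10⁹ = 7.232×10⁹ K⁴.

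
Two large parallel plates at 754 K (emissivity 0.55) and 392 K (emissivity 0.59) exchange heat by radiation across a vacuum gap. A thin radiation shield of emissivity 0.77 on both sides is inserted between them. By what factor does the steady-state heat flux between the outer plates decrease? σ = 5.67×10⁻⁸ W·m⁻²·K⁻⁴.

factor ≈ 1.64

Without shield: q₀ = σΔ(T⁴)/(1/ε₁+1/ε₂−1) with denominator 2.513.
With shield the two gaps are in series; the resistances add: (1/ε₁+1/ε_s−1)+(1/ε_s+1/ε₂−1) = 2.117+1.994 = 4.110.
Heat-flux ratio q₀/q = 4.110/2.513.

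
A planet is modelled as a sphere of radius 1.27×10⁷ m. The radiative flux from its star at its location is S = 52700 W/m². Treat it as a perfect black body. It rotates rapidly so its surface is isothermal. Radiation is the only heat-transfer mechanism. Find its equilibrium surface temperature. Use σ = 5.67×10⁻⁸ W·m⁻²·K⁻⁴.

At equilibrium, absorbed power = emitted power.
Absorbing cross-section = πr² = 5.067×10¹⁴ m²; emitting surface = 4πr² = 2.027×10¹⁵ m² (ratio 4).
S·A_cross = εσ·A_surf·T⁴  ⇒  T⁴ = S/(4σ).
T⁴ = 1.00·52700/(4·5.67×10⁻⁸) = 2.324×10¹¹ K⁴.
T = (2.324×10¹¹)^(1/4).

T ≈ 694 K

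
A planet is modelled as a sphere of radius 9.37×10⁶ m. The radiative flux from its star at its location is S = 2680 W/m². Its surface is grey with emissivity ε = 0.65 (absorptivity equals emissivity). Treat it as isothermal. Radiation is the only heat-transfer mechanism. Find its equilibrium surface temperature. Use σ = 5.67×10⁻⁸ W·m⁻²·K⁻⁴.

At equilibrium, absorbed power = emitted power.
Absorbing cross-section = πr² = 2.758×10¹⁴ m²; emitting surface = 4πr² = 1.103×10¹⁵ m² (ratio 4).
εS·A_cross = εσ·A_surf·T⁴  ⇒  T⁴ = S/(4σ)   (ε cancels).
T⁴ = 2680/(4·5.67×10⁻⁸) = 1.182×10¹⁰ K⁴.
T = (1.182×10¹⁰)^(1/4).

T ≈ 330 K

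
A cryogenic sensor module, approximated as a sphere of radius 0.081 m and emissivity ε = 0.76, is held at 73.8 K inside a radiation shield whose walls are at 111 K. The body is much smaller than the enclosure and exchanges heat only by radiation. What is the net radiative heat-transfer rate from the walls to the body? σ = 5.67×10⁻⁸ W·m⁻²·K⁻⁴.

For a small grey body in a large enclosure: P_net = εσA(T_body⁴ − T_wall⁴).
A = 4πr² = 0.08245 m²; T_body⁴ − T_wall⁴ = 2.966×10⁷ − 1.518×10⁸ = -1.221×10⁸ K⁴.
|P_net| = 0.76·5.67×10⁻⁸·0.08245·1.221×10⁸.

P_net ≈ 0.434 W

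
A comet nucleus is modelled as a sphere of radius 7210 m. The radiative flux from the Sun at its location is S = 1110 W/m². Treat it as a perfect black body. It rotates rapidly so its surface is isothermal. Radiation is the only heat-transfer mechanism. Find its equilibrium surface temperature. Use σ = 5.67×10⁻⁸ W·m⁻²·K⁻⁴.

T ≈ 264 K

At equilibrium, absorbed power = emitted power.
Absorbing cross-section = πr² = 1.633×10⁸ m²; emitting surface = 4πr² = 6.533×10⁸ m² (ratio 4).
S·A_cross = εσ·A_surf·T⁴  ⇒  T⁴ = S/(4σ).
T⁴ = 1.00·1110/(4·5.67×10⁻⁸) = 4.894×10⁹ K⁴.
T = (4.894×10⁹)^(1/4).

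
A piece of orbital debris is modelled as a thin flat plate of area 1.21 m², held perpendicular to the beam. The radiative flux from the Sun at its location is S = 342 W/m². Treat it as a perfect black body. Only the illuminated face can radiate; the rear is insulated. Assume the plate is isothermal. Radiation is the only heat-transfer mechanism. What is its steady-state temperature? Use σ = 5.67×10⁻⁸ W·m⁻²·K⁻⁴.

At equilibrium, absorbed power = emitted power.
Absorbing cross-section = A = 1.210 m²; emitting surface = A = 1.210 m² (ratio 1).
S·A_cross = εσ·A_surf·T⁴  ⇒  T⁴ = S/(1σ).
T⁴ = 1.00·342/(1·5.67×10⁻⁸) = 6.032×10⁹ K⁴.
T = (6.032×10⁹)^(1/4).

T ≈ 279 K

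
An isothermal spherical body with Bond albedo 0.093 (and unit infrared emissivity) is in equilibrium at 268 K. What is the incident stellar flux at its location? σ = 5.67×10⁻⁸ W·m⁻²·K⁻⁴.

(1−a)S·πr² = σ·4πr²·T⁴ ⇒ S = 4σT⁴/(1−a).
S = 4·5.67×10⁻⁸·5.159×10⁹/0.907.

S ≈ 1290 W/m²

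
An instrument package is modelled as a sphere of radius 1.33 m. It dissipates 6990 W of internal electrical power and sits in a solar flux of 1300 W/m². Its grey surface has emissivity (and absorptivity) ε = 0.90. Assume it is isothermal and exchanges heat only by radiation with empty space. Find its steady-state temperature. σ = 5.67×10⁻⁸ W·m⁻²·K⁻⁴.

At steady state, absorbed solar power + internal power = radiated power.
Absorbed: α·S·A_cross = 0.90·1300·5.557 = 6502 W (cross-section πr²).
Total input = 6502 + 6990 = 13490 W.
Radiated: εσ·A_surf·T⁴ with A_surf = 4πr² = 22.23 m².
T⁴ = 13490/(0.90·5.67×10⁻⁸·22.23) = 1.189×10¹⁰ K⁴.

T ≈ 330 K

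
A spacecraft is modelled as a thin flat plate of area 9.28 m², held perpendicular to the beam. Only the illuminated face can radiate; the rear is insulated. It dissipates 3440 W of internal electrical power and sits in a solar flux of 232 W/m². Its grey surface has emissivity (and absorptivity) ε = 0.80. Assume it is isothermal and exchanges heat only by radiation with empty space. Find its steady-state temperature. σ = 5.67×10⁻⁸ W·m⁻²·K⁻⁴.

At steady state, absorbed solar power + internal power = radiated power.
Absorbed: α·S·A_cross = 0.80·232·9.280 = 1722 W (cross-section A).
Total input = 1722 + 3440 = 5162 W.
Radiated: εσ·A_surf·T⁴ with A_surf = A = 9.280 m².
T⁴ = 5162/(0.80·5.67×10⁻⁸·9.280) = 1.226×10¹⁰ K⁴.

T ≈ 333 K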